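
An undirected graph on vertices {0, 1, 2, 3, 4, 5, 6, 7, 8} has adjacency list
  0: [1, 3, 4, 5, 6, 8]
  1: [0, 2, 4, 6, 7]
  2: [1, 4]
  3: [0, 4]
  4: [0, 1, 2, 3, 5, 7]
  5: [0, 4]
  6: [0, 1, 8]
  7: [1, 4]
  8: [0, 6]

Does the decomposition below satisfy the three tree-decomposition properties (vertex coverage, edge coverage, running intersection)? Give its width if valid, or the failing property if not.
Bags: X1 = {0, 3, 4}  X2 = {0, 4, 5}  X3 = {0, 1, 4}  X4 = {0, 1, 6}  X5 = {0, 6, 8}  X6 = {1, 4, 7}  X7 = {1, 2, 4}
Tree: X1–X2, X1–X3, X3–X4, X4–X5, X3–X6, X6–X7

Yes; width 2.

Checking the three conditions: (i) the bags cover all of {0, 1, 2, 3, 4, 5, 6, 7, 8}; (ii) for each edge, some bag contains both endpoints; (iii) the bags containing any fixed vertex form a subtree. All hold, so the decomposition is valid with width 3 − 1 = 2.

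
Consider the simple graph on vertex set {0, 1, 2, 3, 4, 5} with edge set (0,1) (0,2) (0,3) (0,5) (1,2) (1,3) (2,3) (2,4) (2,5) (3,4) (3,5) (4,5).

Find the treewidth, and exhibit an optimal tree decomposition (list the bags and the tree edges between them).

Every bag has size at most 4, so the width is 4 − 1 = 3 and tw(G) ≤ 3. Conversely, {0, 1, 2, 3} is a clique of size 4, and the vertices of any clique must share a bag in every tree decomposition; so some bag has ≥ 4 vertices and tw(G) ≥ 3. The upper and lower bounds meet at 3, so that is the treewidth.

Treewidth 3.
One such decomposition:
Bags: B1 = {0, 1, 2, 3}  B2 = {0, 2, 3, 5}  B3 = {2, 3, 4, 5}
Tree: B1–B2, B2–B3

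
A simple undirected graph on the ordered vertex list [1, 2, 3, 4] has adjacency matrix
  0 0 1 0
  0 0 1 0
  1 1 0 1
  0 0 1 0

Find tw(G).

A width-1 tree decomposition is:
Bags: B1 = {1, 3}  B2 = {3, 4}  B3 = {2, 3}
Tree: B1–B2, B2–B3
Every bag has size at most 2, so the width is 2 − 1 = 1 and tw(G) ≤ 1. Since G has at least one edge (e.g. 3–1), it is not an edgeless graph, so tw(G) ≥ 1. Combining the bounds, tw(G) = 1.

1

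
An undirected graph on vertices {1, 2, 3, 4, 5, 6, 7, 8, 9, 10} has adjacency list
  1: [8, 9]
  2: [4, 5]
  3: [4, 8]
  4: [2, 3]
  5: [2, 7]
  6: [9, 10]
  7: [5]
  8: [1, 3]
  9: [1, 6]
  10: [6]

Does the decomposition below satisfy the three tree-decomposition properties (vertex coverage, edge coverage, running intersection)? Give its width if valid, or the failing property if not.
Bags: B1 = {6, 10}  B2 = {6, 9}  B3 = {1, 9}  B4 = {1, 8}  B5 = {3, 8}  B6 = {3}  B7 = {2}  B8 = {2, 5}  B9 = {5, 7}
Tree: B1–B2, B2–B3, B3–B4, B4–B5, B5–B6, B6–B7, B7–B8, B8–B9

No — vertex 4 appears in no bag.

A tree decomposition must satisfy three properties: every vertex lies in some bag; for every edge, both endpoints lie together in some bag; and for every vertex, the bags containing it form a connected subtree. Here vertex 4 appears in no bag, so the decomposition is invalid.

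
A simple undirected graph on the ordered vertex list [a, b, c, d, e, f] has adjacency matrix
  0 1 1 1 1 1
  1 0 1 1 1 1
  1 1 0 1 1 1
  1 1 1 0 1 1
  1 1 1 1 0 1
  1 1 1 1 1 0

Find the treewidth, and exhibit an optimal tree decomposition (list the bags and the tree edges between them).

With just one bag of size 6, the width is 6 − 1 = 5, so tw(G) ≤ 5. On the other hand G contains the 6-clique {a, b, c, d, e, f}. A clique must lie in a single bag of any decomposition, so no decomposition can have width below 5. The upper and lower bounds meet at 5, so that is the treewidth.

Treewidth 5.
Bags: B1 = {a, b, c, d, e, f}
Tree: (single bag)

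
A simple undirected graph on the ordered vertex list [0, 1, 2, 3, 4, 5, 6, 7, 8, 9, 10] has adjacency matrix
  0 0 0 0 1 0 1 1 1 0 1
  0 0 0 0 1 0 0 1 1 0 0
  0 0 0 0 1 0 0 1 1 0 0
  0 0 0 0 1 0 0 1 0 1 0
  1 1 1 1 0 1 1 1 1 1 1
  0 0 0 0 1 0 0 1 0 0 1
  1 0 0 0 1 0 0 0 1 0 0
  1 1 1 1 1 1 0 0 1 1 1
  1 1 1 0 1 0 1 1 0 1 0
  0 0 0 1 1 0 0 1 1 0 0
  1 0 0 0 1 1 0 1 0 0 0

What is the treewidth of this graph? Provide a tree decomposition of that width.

Treewidth 3.
Bags: B1 = {0, 4, 7, 10}  B2 = {4, 5, 7, 10}  B3 = {0, 4, 7, 8}  B4 = {4, 7, 8, 9}  B5 = {1, 4, 7, 8}  B6 = {0, 4, 6, 8}  B7 = {3, 4, 7, 9}  B8 = {2, 4, 7, 8}
Tree: B1–B2, B1–B3, B3–B4, B4–B5, B3–B6, B4–B7, B3–B8

Each bag holds 4 vertices, so the decomposition has width 3, which upper-bounds the treewidth. Conversely, {0, 4, 6, 8} is a clique of size 4, and the vertices of any clique must share a bag in every tree decomposition; so some bag has ≥ 4 vertices and tw(G) ≥ 3. Combining the bounds, tw(G) = 3.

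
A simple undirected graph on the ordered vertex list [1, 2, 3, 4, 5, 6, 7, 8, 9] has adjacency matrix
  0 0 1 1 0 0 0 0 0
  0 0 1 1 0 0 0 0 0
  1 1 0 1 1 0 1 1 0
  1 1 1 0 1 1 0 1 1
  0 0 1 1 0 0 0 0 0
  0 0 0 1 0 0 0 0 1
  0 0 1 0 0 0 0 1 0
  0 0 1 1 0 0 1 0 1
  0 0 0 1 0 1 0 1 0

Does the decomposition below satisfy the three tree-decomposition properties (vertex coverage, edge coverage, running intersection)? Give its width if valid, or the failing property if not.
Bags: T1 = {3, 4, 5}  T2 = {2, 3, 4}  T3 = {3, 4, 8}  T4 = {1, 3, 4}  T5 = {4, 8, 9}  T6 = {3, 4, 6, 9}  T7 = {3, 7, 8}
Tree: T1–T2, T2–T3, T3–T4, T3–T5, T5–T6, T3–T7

A tree decomposition must satisfy three properties: every vertex lies in some bag; for every edge, both endpoints lie together in some bag; and for every vertex, the bags containing it form a connected subtree. Here bags containing vertex 3 are not connected in the tree, so the decomposition is invalid.

No — bags containing vertex 3 are not connected in the tree.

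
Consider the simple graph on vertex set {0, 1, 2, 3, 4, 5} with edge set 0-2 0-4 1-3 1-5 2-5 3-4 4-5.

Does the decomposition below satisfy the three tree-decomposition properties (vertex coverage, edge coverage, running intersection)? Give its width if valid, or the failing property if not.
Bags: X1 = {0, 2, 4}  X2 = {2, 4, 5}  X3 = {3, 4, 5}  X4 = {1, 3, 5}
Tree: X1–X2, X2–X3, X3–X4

Yes; width 2.

Vertex coverage: the bags together contain {0, 1, 2, 3, 4, 5}, the full vertex set. Edge coverage: each edge of G has both endpoints in at least one bag. Running intersection: for every vertex, the bags containing it form a connected subtree. All three properties hold, so this is a valid tree decomposition of width max|bag| − 1 = 2, and hence tw(G) ≤ 2.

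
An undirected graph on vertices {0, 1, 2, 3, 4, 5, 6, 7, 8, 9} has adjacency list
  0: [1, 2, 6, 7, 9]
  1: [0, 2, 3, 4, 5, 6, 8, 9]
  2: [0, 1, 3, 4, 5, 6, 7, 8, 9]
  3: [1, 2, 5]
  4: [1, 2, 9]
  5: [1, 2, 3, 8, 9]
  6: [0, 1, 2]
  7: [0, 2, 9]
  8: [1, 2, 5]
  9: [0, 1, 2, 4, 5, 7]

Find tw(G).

A width-3 tree decomposition is:
Bags: B1 = {0, 1, 2, 9}  B2 = {1, 2, 4, 9}  B3 = {0, 2, 7, 9}  B4 = {0, 1, 2, 6}  B5 = {1, 2, 5, 9}  B6 = {1, 2, 5, 8}  B7 = {1, 2, 3, 5}
Tree: B1–B2, B1–B3, B1–B4, B2–B5, B5–B6, B5–B7
Every bag has size at most 4, so the width is 4 − 1 = 3 and tw(G) ≤ 3. Conversely, {0, 1, 2, 9} is a clique of size 4, and the vertices of any clique must share a bag in every tree decomposition; so some bag has ≥ 4 vertices and tw(G) ≥ 3. The upper and lower bounds meet at 3, so that is the treewidth.

3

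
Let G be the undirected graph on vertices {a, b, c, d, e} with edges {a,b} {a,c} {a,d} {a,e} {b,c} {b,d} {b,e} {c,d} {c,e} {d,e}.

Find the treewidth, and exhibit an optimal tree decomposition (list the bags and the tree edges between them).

A single bag containing all 5 vertices is trivially a valid decomposition of width 4. For the lower bound, the 5 vertices {a, b, c, d, e} are pairwise adjacent, and any tree decomposition puts a clique entirely inside one bag — forcing width ≥ 4. The upper and lower bounds meet at 4, so that is the treewidth.

Treewidth 4.
One optimal decomposition is:
Bags: B1 = {a, b, c, d, e}
Tree: (single bag)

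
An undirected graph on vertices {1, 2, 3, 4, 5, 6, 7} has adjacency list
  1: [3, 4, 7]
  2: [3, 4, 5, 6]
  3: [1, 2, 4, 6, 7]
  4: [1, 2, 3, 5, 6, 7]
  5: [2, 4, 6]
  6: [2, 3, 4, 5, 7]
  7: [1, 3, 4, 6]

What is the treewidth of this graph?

A width-3 tree decomposition is:
Bags: B1 = {3, 4, 6, 7}  B2 = {1, 3, 4, 7}  B3 = {2, 3, 4, 6}  B4 = {2, 4, 5, 6}
Tree: B1–B2, B1–B3, B3–B4
Every bag has size at most 4, so the width is 4 − 1 = 3 and tw(G) ≤ 3. For the lower bound, the 4 vertices {1, 3, 4, 7} are pairwise adjacent, and any tree decomposition puts a clique entirely inside one bag — forcing width ≥ 3. Combining the bounds, tw(G) = 3.

3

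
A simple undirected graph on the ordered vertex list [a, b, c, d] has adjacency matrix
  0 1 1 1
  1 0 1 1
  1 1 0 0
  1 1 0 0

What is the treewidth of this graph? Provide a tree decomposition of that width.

Treewidth 2.
One optimal decomposition is:
Bags: B1 = {a, b, c}  B2 = {a, b, d}
Tree: B1–B2

Each bag holds 3 vertices, so the decomposition has width 2, which upper-bounds the treewidth. On the other hand G contains the 3-clique {a, b, d}. A clique must lie in a single bag of any decomposition, so no decomposition can have width below 2. Therefore the treewidth is 2.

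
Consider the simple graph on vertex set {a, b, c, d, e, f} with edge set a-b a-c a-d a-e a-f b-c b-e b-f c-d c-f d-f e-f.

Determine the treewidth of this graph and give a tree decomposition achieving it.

Treewidth 3.
One optimal decomposition is:
Bags: B1 = {a, b, c, f}  B2 = {a, c, d, f}  B3 = {a, b, e, f}
Tree: B1–B2, B1–B3

The largest bag has 4 vertices, giving width 3; this decomposition certifies tw(G) ≤ 3. On the other hand G contains the 4-clique {a, b, e, f}. A clique must lie in a single bag of any decomposition, so no decomposition can have width below 3. The upper and lower bounds meet at 3, so that is the treewidth.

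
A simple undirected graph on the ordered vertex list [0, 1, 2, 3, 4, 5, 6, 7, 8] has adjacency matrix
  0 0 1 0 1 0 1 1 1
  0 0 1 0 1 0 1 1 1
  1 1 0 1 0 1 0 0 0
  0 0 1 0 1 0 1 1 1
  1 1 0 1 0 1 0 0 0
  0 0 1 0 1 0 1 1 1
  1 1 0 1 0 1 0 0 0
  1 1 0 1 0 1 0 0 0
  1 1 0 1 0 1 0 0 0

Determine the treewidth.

A width-4 tree decomposition is:
Bags: B1 = {0, 1, 3, 4, 5}  B2 = {0, 1, 2, 3, 5}  B3 = {0, 1, 3, 5, 7}  B4 = {0, 1, 3, 5, 8}  B5 = {0, 1, 3, 5, 6}
Tree: B1–B2, B2–B3, B3–B4, B4–B5
The largest bag has 5 vertices, giving width 4; this decomposition certifies tw(G) ≤ 4. For the lower bound: the 5 vertex sets {0,4}, {1,2}, {3,7}, {5}, {8} are disjoint, each induces a connected subgraph, and every pair is joined by at least one edge of G. Contracting each set to a single vertex therefore yields K_{5} as a minor, and since treewidth is minor-monotone, tw(G) ≥ tw(K_{5}) = 4. Therefore the treewidth is 4.

4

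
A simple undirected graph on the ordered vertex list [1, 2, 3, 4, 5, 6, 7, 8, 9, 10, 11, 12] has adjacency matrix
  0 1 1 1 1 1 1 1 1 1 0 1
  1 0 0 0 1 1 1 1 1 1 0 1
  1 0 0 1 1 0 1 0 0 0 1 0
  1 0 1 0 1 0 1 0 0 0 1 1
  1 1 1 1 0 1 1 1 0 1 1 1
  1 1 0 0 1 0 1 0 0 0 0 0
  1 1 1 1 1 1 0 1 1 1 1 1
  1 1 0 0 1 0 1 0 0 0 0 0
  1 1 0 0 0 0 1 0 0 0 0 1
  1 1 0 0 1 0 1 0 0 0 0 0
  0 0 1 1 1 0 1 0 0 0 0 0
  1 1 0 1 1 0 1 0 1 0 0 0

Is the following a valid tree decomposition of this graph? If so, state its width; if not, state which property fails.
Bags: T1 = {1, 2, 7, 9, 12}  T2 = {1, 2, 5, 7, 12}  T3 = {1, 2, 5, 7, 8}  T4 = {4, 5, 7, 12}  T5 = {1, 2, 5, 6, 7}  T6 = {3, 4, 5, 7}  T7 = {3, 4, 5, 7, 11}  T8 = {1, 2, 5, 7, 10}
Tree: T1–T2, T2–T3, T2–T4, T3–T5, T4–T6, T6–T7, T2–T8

A tree decomposition must satisfy three properties: every vertex lies in some bag; for every edge, both endpoints lie together in some bag; and for every vertex, the bags containing it form a connected subtree. Here edge (1,4) lies in no bag, so the decomposition is invalid.

No — edge (1,4) lies in no bag.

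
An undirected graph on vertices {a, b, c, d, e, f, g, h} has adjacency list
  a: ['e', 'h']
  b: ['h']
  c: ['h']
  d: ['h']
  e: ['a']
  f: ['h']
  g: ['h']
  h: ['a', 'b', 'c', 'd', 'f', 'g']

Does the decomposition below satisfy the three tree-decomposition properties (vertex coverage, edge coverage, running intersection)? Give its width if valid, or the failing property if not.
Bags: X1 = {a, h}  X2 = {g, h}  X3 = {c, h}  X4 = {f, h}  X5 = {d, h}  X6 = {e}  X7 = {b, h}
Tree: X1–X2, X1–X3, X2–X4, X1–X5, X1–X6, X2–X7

No — edge (a,e) lies in no bag.

A tree decomposition must satisfy three properties: every vertex lies in some bag; for every edge, both endpoints lie together in some bag; and for every vertex, the bags containing it form a connected subtree. Here edge (a,e) lies in no bag, so the decomposition is invalid.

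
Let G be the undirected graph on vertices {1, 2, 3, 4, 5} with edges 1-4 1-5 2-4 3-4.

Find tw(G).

1

A width-1 tree decomposition is:
Bags: B1 = {1, 4}  B2 = {3, 4}  B3 = {1, 5}  B4 = {2, 4}
Tree: B1–B2, B1–B3, B1–B4
Each bag holds 2 vertices, so the decomposition has width 1, which upper-bounds the treewidth. Any graph with an edge has treewidth ≥ 1, and G has the edge 4–1. Combining the bounds, tw(G) = 1.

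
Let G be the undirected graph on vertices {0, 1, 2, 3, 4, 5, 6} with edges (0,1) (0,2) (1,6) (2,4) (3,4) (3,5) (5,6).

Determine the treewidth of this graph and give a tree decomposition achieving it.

Every bag has size at most 3, so the width is 3 − 1 = 2 and tw(G) ≤ 2. The edges 4–3–5–6–1–0–2–4 form a cycle, so G is not a tree and its treewidth is at least 2. Therefore the treewidth is 2.

Treewidth 2.
One optimal decomposition is:
Bags: B1 = {3, 4, 5}  B2 = {4, 5, 6}  B3 = {1, 4, 6}  B4 = {0, 1, 4}  B5 = {0, 2, 4}
Tree: B1–B2, B2–B3, B3–B4, B4–B5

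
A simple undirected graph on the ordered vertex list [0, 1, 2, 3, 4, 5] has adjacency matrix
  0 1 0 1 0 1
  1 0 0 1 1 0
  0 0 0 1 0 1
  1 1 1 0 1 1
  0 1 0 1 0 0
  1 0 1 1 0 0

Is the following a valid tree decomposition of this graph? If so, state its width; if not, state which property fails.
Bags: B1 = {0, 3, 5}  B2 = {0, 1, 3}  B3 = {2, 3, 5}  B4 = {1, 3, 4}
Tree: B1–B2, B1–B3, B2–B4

Yes; width 2.

Every vertex of G appears in some bag (union = {0, 1, 2, 3, 4, 5}); every edge is covered by a bag; and for each vertex v the set of bags containing v is connected in the bag tree. The decomposition is therefore valid. The largest bag has 3 vertices, so the width is 2.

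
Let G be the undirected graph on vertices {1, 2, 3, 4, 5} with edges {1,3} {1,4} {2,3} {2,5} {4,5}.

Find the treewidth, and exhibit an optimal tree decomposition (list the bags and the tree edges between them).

Every bag has size at most 3, so the width is 3 − 1 = 2 and tw(G) ≤ 2. The edges 2–3–1–4–5–2 form a cycle, so G is not a tree and its treewidth is at least 2. Combining the bounds, tw(G) = 2.

Treewidth 2.
One such decomposition:
Bags: B1 = {1, 2, 3}  B2 = {1, 2, 4}  B3 = {2, 4, 5}
Tree: B1–B2, B2–B3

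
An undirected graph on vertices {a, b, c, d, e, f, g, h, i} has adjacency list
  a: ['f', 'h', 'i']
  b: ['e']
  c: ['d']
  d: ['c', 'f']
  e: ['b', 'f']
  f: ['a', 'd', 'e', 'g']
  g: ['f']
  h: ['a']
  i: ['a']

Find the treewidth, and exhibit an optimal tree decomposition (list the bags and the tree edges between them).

The largest bag has 2 vertices, giving width 1; this decomposition certifies tw(G) ≤ 1. Since G has at least one edge (e.g. a–f), it is not an edgeless graph, so tw(G) ≥ 1. Combining the bounds, tw(G) = 1.

Treewidth 1.
One such decomposition:
Bags: B1 = {a, f}  B2 = {a, h}  B3 = {a, i}  B4 = {f, g}  B5 = {e, f}  B6 = {b, e}  B7 = {d, f}  B8 = {c, d}
Tree: B1–B2, B2–B3, B1–B4, B4–B5, B5–B6, B1–B7, B7–B8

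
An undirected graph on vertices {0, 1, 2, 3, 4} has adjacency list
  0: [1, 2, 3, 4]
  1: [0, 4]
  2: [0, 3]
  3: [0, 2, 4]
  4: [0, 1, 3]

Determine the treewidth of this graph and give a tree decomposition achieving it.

Treewidth 2.
One optimal decomposition is:
Bags: B1 = {0, 3, 4}  B2 = {0, 2, 3}  B3 = {0, 1, 4}
Tree: B1–B2, B1–B3

Every bag has size at most 3, so the width is 3 − 1 = 2 and tw(G) ≤ 2. Conversely, {0, 1, 4} is a clique of size 3, and the vertices of any clique must share a bag in every tree decomposition; so some bag has ≥ 3 vertices and tw(G) ≥ 2. The upper and lower bounds meet at 2, so that is the treewidth.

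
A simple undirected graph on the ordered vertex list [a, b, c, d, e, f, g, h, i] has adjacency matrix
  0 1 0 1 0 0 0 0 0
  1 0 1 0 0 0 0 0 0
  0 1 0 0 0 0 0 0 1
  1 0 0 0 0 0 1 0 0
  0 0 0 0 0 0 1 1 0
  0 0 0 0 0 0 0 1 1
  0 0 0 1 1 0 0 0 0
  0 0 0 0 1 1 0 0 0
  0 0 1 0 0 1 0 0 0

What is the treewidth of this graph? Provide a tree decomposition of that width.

Treewidth 2.
Bags: B1 = {e, f, h}  B2 = {e, f, g}  B3 = {d, f, g}  B4 = {a, d, f}  B5 = {a, b, f}  B6 = {b, c, f}  B7 = {c, f, i}
Tree: B1–B2, B2–B3, B3–B4, B4–B5, B5–B6, B6–B7

Every bag has size at most 3, so the width is 3 − 1 = 2 and tw(G) ≤ 2. For the lower bound, G contains the cycle f–h–e–g–d–a–b–c–i–f, so G is not a forest; only forests have treewidth ≤ 1, hence tw(G) ≥ 2. The upper and lower bounds meet at 2, so that is the treewidth.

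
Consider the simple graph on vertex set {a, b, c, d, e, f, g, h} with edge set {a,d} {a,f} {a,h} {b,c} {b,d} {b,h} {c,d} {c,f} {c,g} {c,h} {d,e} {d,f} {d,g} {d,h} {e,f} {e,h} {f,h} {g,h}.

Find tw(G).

3

A width-3 tree decomposition is:
Bags: B1 = {c, d, f, h}  B2 = {c, d, g, h}  B3 = {b, c, d, h}  B4 = {a, d, f, h}  B5 = {d, e, f, h}
Tree: B1–B2, B1–B3, B1–B4, B4–B5
Every bag has size at most 4, so the width is 4 − 1 = 3 and tw(G) ≤ 3. On the other hand G contains the 4-clique {c, d, g, h}. A clique must lie in a single bag of any decomposition, so no decomposition can have width below 3. The upper and lower bounds meet at 3, so that is the treewidth.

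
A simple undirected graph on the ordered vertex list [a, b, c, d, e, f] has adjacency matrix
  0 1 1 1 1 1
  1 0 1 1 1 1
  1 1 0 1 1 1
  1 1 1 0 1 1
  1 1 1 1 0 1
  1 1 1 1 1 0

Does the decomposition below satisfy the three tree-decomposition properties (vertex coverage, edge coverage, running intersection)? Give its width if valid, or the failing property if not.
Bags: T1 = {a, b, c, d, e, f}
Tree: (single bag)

Checking the three conditions: (i) the bags cover all of {a, b, c, d, e, f}; (ii) for each edge, some bag contains both endpoints; (iii) the bags containing any fixed vertex form a subtree. All hold, so the decomposition is valid with width 6 − 1 = 5.

Yes; width 5.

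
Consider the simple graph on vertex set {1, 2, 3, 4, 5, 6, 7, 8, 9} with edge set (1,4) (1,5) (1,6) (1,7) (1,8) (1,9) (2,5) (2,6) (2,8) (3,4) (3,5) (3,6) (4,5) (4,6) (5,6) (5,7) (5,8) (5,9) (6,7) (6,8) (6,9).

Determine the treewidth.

3

A width-3 tree decomposition is:
Bags: B1 = {1, 5, 6, 8}  B2 = {1, 5, 6, 9}  B3 = {1, 5, 6, 7}  B4 = {1, 4, 5, 6}  B5 = {3, 4, 5, 6}  B6 = {2, 5, 6, 8}
Tree: B1–B2, B2–B3, B1–B4, B4–B5, B1–B6
Each bag holds 4 vertices, so the decomposition has width 3, which upper-bounds the treewidth. Conversely, {1, 5, 6, 8} is a clique of size 4, and the vertices of any clique must share a bag in every tree decomposition; so some bag has ≥ 4 vertices and tw(G) ≥ 3. The upper and lower bounds meet at 3, so that is the treewidth.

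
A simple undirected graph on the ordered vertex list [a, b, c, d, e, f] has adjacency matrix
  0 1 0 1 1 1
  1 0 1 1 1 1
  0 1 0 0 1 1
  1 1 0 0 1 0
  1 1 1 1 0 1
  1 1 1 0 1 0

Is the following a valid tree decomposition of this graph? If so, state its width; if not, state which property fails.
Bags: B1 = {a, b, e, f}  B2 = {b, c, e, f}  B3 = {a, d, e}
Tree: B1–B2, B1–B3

A tree decomposition must satisfy three properties: every vertex lies in some bag; for every edge, both endpoints lie together in some bag; and for every vertex, the bags containing it form a connected subtree. Here edge (b,d) lies in no bag, so the decomposition is invalid.

No — edge (b,d) lies in no bag.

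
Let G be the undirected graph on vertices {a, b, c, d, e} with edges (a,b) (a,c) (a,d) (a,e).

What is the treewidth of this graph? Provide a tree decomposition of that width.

Treewidth 1.
One such decomposition:
Bags: B1 = {a, e}  B2 = {a, d}  B3 = {a, b}  B4 = {a, c}
Tree: B1–B2, B1–B3, B1–B4

Every bag has size at most 2, so the width is 2 − 1 = 1 and tw(G) ≤ 1. Since G has at least one edge (e.g. a–e), it is not an edgeless graph, so tw(G) ≥ 1. The upper and lower bounds meet at 1, so that is the treewidth.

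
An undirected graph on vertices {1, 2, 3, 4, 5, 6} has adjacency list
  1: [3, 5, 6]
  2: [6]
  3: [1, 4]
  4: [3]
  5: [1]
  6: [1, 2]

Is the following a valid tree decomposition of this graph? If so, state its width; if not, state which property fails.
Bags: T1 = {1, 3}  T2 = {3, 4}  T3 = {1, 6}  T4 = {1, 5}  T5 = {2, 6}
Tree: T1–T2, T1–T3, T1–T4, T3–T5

Every vertex of G appears in some bag (union = {1, 2, 3, 4, 5, 6}); every edge is covered by a bag; and for each vertex v the set of bags containing v is connected in the bag tree. The decomposition is therefore valid. The largest bag has 2 vertices, so the width is 1.

Yes; width 1.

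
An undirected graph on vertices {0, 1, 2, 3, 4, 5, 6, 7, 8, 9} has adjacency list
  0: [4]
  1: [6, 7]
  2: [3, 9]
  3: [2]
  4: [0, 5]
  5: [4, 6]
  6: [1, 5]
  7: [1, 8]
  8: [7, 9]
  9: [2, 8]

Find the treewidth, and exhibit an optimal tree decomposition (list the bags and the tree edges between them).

Treewidth 1.
Bags: B1 = {2, 3}  B2 = {2, 9}  B3 = {8, 9}  B4 = {7, 8}  B5 = {1, 7}  B6 = {1, 6}  B7 = {5, 6}  B8 = {4, 5}  B9 = {0, 4}
Tree: B1–B2, B2–B3, B3–B4, B4–B5, B5–B6, B6–B7, B7–B8, B8–B9

The largest bag has 2 vertices, giving width 1; this decomposition certifies tw(G) ≤ 1. Any graph with an edge has treewidth ≥ 1, and G has the edge 3–2. Hence tw(G) = 1 exactly.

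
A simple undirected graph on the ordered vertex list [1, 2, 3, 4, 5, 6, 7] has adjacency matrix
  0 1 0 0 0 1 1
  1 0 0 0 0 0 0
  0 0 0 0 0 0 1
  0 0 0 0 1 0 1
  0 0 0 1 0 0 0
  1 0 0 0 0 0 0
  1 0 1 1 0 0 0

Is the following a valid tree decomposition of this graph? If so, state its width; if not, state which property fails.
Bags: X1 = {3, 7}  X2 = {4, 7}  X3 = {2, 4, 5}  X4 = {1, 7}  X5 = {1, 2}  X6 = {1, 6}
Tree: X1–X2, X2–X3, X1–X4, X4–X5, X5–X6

A tree decomposition must satisfy three properties: every vertex lies in some bag; for every edge, both endpoints lie together in some bag; and for every vertex, the bags containing it form a connected subtree. Here bags containing vertex 2 are not connected in the tree, so the decomposition is invalid.

No — bags containing vertex 2 are not connected in the tree.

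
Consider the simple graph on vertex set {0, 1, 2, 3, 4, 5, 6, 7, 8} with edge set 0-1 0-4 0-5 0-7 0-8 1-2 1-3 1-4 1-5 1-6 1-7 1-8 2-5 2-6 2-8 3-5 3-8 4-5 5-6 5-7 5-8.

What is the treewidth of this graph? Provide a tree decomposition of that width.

The largest bag has 4 vertices, giving width 3; this decomposition certifies tw(G) ≤ 3. For the lower bound, the 4 vertices {0, 1, 5, 8} are pairwise adjacent, and any tree decomposition puts a clique entirely inside one bag — forcing width ≥ 3. Hence tw(G) = 3 exactly.

Treewidth 3.
One optimal decomposition is:
Bags: B1 = {1, 3, 5, 8}  B2 = {0, 1, 5, 8}  B3 = {1, 2, 5, 8}  B4 = {1, 2, 5, 6}  B5 = {0, 1, 5, 7}  B6 = {0, 1, 4, 5}
Tree: B1–B2, B2–B3, B3–B4, B2–B5, B2–B6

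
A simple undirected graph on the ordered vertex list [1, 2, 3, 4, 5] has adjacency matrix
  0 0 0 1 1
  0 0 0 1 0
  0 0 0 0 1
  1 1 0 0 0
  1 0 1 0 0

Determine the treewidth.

1

A width-1 tree decomposition is:
Bags: B1 = {3, 5}  B2 = {1, 5}  B3 = {1, 4}  B4 = {2, 4}
Tree: B1–B2, B2–B3, B3–B4
Every bag has size at most 2, so the width is 2 − 1 = 1 and tw(G) ≤ 1. Since G has at least one edge (e.g. 3–5), it is not an edgeless graph, so tw(G) ≥ 1. Combining the bounds, tw(G) = 1.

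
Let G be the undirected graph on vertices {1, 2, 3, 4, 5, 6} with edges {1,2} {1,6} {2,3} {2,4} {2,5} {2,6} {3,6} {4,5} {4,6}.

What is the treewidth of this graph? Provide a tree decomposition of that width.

Treewidth 2.
Bags: B1 = {1, 2, 6}  B2 = {2, 4, 6}  B3 = {2, 4, 5}  B4 = {2, 3, 6}
Tree: B1–B2, B2–B3, B1–B4

Every bag has size at most 3, so the width is 3 − 1 = 2 and tw(G) ≤ 2. Conversely, {2, 4, 5} is a clique of size 3, and the vertices of any clique must share a bag in every tree decomposition; so some bag has ≥ 3 vertices and tw(G) ≥ 2. Therefore the treewidth is 2.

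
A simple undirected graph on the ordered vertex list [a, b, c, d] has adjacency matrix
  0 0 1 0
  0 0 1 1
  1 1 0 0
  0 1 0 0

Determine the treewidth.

1

A width-1 tree decomposition is:
Bags: B1 = {a, c}  B2 = {b, c}  B3 = {b, d}
Tree: B1–B2, B2–B3
Each bag holds 2 vertices, so the decomposition has width 1, which upper-bounds the treewidth. Since G has at least one edge (e.g. a–c), it is not an edgeless graph, so tw(G) ≥ 1. Therefore the treewidth is 1.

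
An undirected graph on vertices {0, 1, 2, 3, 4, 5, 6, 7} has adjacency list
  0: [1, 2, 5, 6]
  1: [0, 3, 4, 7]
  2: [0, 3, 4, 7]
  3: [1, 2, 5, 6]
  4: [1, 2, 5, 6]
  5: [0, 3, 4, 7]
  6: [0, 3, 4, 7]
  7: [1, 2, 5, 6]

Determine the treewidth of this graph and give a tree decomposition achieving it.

Every bag has size at most 5, so the width is 5 − 1 = 4 and tw(G) ≤ 4. For the lower bound: the 5 vertex sets {2,7}, {0,5}, {3,6}, {4}, {1} are disjoint, each induces a connected subgraph, and every pair is joined by at least one edge of G. Contracting each set to a single vertex therefore yields K_{5} as a minor, and since treewidth is minor-monotone, tw(G) ≥ tw(K_{5}) = 4. Therefore the treewidth is 4.

Treewidth 4.
One optimal decomposition is:
Bags: B1 = {0, 2, 3, 4, 7}  B2 = {0, 3, 4, 5, 7}  B3 = {0, 3, 4, 6, 7}  B4 = {0, 1, 3, 4, 7}
Tree: B1–B2, B2–B3, B3–B4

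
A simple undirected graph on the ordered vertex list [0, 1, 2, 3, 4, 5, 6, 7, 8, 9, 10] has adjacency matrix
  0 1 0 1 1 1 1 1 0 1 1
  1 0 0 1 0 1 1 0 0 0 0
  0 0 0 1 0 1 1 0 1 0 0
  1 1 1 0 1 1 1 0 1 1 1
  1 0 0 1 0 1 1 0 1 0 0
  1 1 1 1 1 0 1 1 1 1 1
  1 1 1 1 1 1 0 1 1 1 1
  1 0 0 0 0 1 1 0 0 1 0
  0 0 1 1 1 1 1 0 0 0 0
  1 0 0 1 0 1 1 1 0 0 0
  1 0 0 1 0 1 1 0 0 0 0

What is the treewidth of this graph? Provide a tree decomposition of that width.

Treewidth 4.
Bags: B1 = {0, 3, 5, 6, 9}  B2 = {0, 5, 6, 7, 9}  B3 = {0, 3, 4, 5, 6}  B4 = {0, 1, 3, 5, 6}  B5 = {0, 3, 5, 6, 10}  B6 = {3, 4, 5, 6, 8}  B7 = {2, 3, 5, 6, 8}
Tree: B1–B2, B1–B3, B3–B4, B4–B5, B3–B6, B6–B7

The largest bag has 5 vertices, giving width 4; this decomposition certifies tw(G) ≤ 4. On the other hand G contains the 5-clique {0, 1, 3, 5, 6}. A clique must lie in a single bag of any decomposition, so no decomposition can have width below 4. Hence tw(G) = 4 exactly.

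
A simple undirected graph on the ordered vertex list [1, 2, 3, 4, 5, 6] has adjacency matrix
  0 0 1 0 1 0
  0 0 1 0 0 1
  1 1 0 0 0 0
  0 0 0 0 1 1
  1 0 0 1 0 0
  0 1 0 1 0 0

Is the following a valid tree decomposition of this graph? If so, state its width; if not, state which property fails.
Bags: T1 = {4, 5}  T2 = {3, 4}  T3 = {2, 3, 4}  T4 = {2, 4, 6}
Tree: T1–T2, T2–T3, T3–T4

No — vertex 1 appears in no bag.

A tree decomposition must satisfy three properties: every vertex lies in some bag; for every edge, both endpoints lie together in some bag; and for every vertex, the bags containing it form a connected subtree. Here vertex 1 appears in no bag, so the decomposition is invalid.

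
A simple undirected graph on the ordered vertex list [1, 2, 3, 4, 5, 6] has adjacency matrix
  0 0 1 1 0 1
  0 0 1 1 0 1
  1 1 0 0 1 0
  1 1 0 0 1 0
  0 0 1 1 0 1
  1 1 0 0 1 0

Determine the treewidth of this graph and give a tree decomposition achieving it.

Every bag has size at most 4, so the width is 4 − 1 = 3 and tw(G) ≤ 3. For the lower bound: the 4 vertex sets {2,4}, {1,6}, {3}, {5} are disjoint, each induces a connected subgraph, and every pair is joined by at least one edge of G. Contracting each set to a single vertex therefore yields K_{4} as a minor, and since treewidth is minor-monotone, tw(G) ≥ tw(K_{4}) = 3. Combining the bounds, tw(G) = 3.

Treewidth 3.
One optimal decomposition is:
Bags: B1 = {2, 3, 4, 6}  B2 = {1, 3, 4, 6}  B3 = {3, 4, 5, 6}
Tree: B1–B2, B2–B3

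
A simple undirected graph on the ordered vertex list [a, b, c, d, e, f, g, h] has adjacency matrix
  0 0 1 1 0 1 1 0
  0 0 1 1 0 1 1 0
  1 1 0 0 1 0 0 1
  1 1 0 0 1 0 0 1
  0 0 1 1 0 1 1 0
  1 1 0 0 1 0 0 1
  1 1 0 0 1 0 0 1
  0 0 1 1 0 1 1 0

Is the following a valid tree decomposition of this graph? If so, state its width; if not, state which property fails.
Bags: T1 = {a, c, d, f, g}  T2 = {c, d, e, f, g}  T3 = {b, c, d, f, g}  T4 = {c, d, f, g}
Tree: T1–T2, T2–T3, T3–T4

A tree decomposition must satisfy three properties: every vertex lies in some bag; for every edge, both endpoints lie together in some bag; and for every vertex, the bags containing it form a connected subtree. Here vertex h appears in no bag, so the decomposition is invalid.

No — vertex h appears in no bag.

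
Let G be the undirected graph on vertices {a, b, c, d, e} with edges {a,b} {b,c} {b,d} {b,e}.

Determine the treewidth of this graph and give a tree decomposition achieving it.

Treewidth 1.
One optimal decomposition is:
Bags: B1 = {b, d}  B2 = {a, b}  B3 = {b, e}  B4 = {b, c}
Tree: B1–B2, B2–B3, B2–B4

Each bag holds 2 vertices, so the decomposition has width 1, which upper-bounds the treewidth. G has an edge, so its treewidth is at least 1. Combining the bounds, tw(G) = 1.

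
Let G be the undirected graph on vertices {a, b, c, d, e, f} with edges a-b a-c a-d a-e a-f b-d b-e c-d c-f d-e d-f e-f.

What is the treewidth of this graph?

3

A width-3 tree decomposition is:
Bags: B1 = {a, d, e, f}  B2 = {a, b, d, e}  B3 = {a, c, d, f}
Tree: B1–B2, B1–B3
The largest bag has 4 vertices, giving width 3; this decomposition certifies tw(G) ≤ 3. Conversely, {a, d, e, f} is a clique of size 4, and the vertices of any clique must share a bag in every tree decomposition; so some bag has ≥ 4 vertices and tw(G) ≥ 3. Hence tw(G) = 3 exactly.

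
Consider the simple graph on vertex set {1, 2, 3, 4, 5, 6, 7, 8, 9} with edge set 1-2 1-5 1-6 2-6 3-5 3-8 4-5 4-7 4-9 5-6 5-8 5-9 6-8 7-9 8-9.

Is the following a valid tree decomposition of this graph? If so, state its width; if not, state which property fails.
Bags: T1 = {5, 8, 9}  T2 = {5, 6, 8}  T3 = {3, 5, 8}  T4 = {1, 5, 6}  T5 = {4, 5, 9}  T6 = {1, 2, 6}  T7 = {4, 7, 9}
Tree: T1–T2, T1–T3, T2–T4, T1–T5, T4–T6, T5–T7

Yes; width 2.

Checking the three conditions: (i) the bags cover all of {1, 2, 3, 4, 5, 6, 7, 8, 9}; (ii) for each edge, some bag contains both endpoints; (iii) the bags containing any fixed vertex form a subtree. All hold, so the decomposition is valid with width 3 − 1 = 2.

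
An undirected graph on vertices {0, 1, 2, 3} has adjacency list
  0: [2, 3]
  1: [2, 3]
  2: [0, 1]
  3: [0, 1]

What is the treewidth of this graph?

2

A width-2 tree decomposition is:
Bags: B1 = {0, 1, 3}  B2 = {0, 1, 2}
Tree: B1–B2
Every bag has size at most 3, so the width is 3 − 1 = 2 and tw(G) ≤ 2. Since 1–3–0–2–1 is a cycle in G, G is not acyclic. Forests are exactly the graphs of treewidth ≤ 1, so tw(G) ≥ 2. Therefore the treewidth is 2.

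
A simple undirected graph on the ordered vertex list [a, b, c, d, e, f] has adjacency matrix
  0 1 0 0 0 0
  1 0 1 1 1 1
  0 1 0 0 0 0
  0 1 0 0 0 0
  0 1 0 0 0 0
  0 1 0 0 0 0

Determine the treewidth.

1

A width-1 tree decomposition is:
Bags: B1 = {b, f}  B2 = {b, e}  B3 = {b, c}  B4 = {a, b}  B5 = {b, d}
Tree: B1–B2, B2–B3, B1–B4, B4–B5
Every bag has size at most 2, so the width is 2 − 1 = 1 and tw(G) ≤ 1. G has an edge, so its treewidth is at least 1. Combining the bounds, tw(G) = 1.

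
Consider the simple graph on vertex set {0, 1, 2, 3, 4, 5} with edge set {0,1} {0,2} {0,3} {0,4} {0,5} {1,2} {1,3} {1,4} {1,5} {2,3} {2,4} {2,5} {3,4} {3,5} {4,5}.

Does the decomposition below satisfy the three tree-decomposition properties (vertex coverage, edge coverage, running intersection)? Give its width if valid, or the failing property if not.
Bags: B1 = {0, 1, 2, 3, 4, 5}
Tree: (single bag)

Yes; width 5.

Checking the three conditions: (i) the bags cover all of {0, 1, 2, 3, 4, 5}; (ii) for each edge, some bag contains both endpoints; (iii) the bags containing any fixed vertex form a subtree. All hold, so the decomposition is valid with width 6 − 1 = 5.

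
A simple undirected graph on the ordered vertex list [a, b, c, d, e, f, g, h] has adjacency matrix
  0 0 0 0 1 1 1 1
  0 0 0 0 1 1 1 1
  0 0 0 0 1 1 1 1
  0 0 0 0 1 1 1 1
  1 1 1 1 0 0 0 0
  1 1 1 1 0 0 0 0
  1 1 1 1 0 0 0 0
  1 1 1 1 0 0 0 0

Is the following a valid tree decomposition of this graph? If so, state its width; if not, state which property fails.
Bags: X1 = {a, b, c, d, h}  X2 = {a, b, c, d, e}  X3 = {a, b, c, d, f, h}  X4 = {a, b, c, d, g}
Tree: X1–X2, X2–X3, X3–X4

A tree decomposition must satisfy three properties: every vertex lies in some bag; for every edge, both endpoints lie together in some bag; and for every vertex, the bags containing it form a connected subtree. Here bags containing vertex h are not connected in the tree, so the decomposition is invalid.

No — bags containing vertex h are not connected in the tree.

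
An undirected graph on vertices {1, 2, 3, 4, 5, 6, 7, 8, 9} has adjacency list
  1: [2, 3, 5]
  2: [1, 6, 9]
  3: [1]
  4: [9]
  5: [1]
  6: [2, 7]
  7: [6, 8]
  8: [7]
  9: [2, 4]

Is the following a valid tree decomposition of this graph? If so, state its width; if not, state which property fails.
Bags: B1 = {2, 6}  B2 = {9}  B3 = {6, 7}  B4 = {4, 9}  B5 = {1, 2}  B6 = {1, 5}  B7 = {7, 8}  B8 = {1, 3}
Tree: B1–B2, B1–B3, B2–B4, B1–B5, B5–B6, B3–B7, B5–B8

A tree decomposition must satisfy three properties: every vertex lies in some bag; for every edge, both endpoints lie together in some bag; and for every vertex, the bags containing it form a connected subtree. Here edge (2,9) lies in no bag, so the decomposition is invalid.

No — edge (2,9) lies in no bag.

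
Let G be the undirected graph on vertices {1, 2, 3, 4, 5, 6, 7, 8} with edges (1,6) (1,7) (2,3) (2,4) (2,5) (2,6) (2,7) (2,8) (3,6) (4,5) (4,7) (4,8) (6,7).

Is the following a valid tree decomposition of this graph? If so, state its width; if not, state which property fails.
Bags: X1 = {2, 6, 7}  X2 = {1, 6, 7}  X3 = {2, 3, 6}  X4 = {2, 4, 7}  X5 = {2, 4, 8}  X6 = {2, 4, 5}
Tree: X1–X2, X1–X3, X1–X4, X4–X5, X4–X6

Yes; width 2.

Checking the three conditions: (i) the bags cover all of {1, 2, 3, 4, 5, 6, 7, 8}; (ii) for each edge, some bag contains both endpoints; (iii) the bags containing any fixed vertex form a subtree. All hold, so the decomposition is valid with width 3 − 1 = 2.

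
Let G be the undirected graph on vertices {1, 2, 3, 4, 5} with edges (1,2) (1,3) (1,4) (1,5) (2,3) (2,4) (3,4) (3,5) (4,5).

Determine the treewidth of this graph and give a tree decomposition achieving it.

Each bag holds 4 vertices, so the decomposition has width 3, which upper-bounds the treewidth. Conversely, {1, 2, 3, 4} is a clique of size 4, and the vertices of any clique must share a bag in every tree decomposition; so some bag has ≥ 4 vertices and tw(G) ≥ 3. Therefore the treewidth is 3.

Treewidth 3.
Bags: B1 = {1, 2, 3, 4}  B2 = {1, 3, 4, 5}
Tree: B1–B2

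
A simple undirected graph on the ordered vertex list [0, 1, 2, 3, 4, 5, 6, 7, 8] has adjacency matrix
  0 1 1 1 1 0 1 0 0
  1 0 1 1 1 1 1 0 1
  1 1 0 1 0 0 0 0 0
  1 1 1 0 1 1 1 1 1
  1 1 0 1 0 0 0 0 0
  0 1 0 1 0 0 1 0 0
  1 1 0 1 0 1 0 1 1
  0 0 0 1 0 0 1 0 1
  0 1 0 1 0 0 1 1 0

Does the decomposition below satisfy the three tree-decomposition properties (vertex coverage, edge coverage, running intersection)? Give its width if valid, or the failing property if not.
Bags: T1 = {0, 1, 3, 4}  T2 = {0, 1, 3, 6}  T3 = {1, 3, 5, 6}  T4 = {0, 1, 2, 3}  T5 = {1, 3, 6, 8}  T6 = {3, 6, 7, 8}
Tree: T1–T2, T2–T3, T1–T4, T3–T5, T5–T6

Yes; width 3.

Vertex coverage: the bags together contain {0, 1, 2, 3, 4, 5, 6, 7, 8}, the full vertex set. Edge coverage: each edge of G has both endpoints in at least one bag. Running intersection: for every vertex, the bags containing it form a connected subtree. All three properties hold, so this is a valid tree decomposition of width max|bag| − 1 = 3, and hence tw(G) ≤ 3.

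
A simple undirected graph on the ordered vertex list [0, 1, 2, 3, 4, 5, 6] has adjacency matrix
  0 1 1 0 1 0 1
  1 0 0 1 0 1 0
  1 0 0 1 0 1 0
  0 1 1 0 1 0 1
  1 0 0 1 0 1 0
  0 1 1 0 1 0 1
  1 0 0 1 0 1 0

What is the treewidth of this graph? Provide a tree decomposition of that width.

Treewidth 3.
One such decomposition:
Bags: B1 = {0, 1, 3, 5}  B2 = {0, 2, 3, 5}  B3 = {0, 3, 5, 6}  B4 = {0, 3, 4, 5}
Tree: B1–B2, B2–B3, B3–B4

Each bag holds 4 vertices, so the decomposition has width 3, which upper-bounds the treewidth. For the lower bound: the 4 vertex sets {1,5}, {2,3}, {0}, {6} are disjoint, each induces a connected subgraph, and every pair is joined by at least one edge of G. Contracting each set to a single vertex therefore yields K_{4} as a minor, and since treewidth is minor-monotone, tw(G) ≥ tw(K_{4}) = 3. Hence tw(G) = 3 exactly.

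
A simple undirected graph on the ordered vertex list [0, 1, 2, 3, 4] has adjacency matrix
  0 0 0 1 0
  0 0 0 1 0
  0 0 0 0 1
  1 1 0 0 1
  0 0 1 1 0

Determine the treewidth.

A width-1 tree decomposition is:
Bags: B1 = {1, 3}  B2 = {3, 4}  B3 = {0, 3}  B4 = {2, 4}
Tree: B1–B2, B2–B3, B2–B4
Every bag has size at most 2, so the width is 2 − 1 = 1 and tw(G) ≤ 1. Any graph with an edge has treewidth ≥ 1, and G has the edge 3–1. The upper and lower bounds meet at 1, so that is the treewidth.

1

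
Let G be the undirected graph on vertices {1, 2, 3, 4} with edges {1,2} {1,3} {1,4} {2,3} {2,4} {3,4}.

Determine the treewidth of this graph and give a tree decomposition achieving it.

Treewidth 3.
One optimal decomposition is:
Bags: B1 = {1, 2, 3, 4}
Tree: (single bag)

A single bag containing all 4 vertices is trivially a valid decomposition of width 3. For the lower bound, the 4 vertices {1, 2, 3, 4} are pairwise adjacent, and any tree decomposition puts a clique entirely inside one bag — forcing width ≥ 3. Hence tw(G) = 3 exactly.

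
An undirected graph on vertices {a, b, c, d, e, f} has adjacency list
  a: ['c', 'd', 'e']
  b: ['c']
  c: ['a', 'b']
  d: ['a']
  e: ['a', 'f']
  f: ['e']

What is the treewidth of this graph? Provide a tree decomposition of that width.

Each bag holds 2 vertices, so the decomposition has width 1, which upper-bounds the treewidth. Any graph with an edge has treewidth ≥ 1, and G has the edge c–a. Combining the bounds, tw(G) = 1.

Treewidth 1.
One such decomposition:
Bags: B1 = {a, c}  B2 = {a, e}  B3 = {a, d}  B4 = {e, f}  B5 = {b, c}
Tree: B1–B2, B1–B3, B2–B4, B1–B5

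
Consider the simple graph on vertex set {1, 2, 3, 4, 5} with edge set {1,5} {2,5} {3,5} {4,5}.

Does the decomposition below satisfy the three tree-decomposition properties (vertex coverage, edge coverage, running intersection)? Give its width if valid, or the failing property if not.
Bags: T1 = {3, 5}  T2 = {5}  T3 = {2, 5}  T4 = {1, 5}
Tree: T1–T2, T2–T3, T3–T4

A tree decomposition must satisfy three properties: every vertex lies in some bag; for every edge, both endpoints lie together in some bag; and for every vertex, the bags containing it form a connected subtree. Here vertex 4 appears in no bag, so the decomposition is invalid.

No — vertex 4 appears in no bag.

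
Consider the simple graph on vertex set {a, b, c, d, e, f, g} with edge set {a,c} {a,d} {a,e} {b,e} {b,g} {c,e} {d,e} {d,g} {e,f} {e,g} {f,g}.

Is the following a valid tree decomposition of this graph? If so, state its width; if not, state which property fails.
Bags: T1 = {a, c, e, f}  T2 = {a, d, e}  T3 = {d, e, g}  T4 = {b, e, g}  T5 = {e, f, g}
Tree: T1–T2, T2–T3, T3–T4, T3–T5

A tree decomposition must satisfy three properties: every vertex lies in some bag; for every edge, both endpoints lie together in some bag; and for every vertex, the bags containing it form a connected subtree. Here bags containing vertex f are not connected in the tree, so the decomposition is invalid.

No — bags containing vertex f are not connected in the tree.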